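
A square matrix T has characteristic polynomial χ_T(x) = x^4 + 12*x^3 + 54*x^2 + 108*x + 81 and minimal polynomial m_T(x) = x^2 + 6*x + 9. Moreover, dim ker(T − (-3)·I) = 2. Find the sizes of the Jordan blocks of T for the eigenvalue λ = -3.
Block sizes for λ = -3: [2, 2]

Step 1 — from the characteristic polynomial, algebraic multiplicity of λ = -3 is 4. From dim ker(T − (-3)·I) = 2, there are exactly 2 Jordan blocks for λ = -3.
Step 2 — from the minimal polynomial, the factor (x + 3)^2 tells us the largest block for λ = -3 has size 2.
Step 3 — with total size 4, 2 blocks, and largest block 2, the block sizes (in nonincreasing order) are [2, 2].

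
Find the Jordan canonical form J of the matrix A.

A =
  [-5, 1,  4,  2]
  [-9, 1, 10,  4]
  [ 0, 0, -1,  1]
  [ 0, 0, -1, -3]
J_2(-2) ⊕ J_2(-2)

The characteristic polynomial is
  det(x·I − A) = x^4 + 8*x^3 + 24*x^2 + 32*x + 16 = (x + 2)^4

Eigenvalues and multiplicities (the geometric multiplicity of λ is n − rank(A − λI), which equals the number of Jordan blocks for λ):
  λ = -2: algebraic multiplicity = 4, geometric multiplicity = 2

Determining the block sizes for each eigenvalue:
  λ = -2: with am = 4 and gm = 2, the partition is not yet determined (e.g. several partitions of 4 into 2 parts exist). Let N = A − (-2)·I. Computing rank(N^1) = 2, rank(N^2) = 0; the number of blocks of size ≥ j is rank(N^{j−1}) − rank(N^j), giving [2, 2]. So we have 2 block(s) of size 2 → block sizes [2, 2]

Assembling the blocks gives a Jordan form
J =
  [-2,  1,  0,  0]
  [ 0, -2,  0,  0]
  [ 0,  0, -2,  1]
  [ 0,  0,  0, -2]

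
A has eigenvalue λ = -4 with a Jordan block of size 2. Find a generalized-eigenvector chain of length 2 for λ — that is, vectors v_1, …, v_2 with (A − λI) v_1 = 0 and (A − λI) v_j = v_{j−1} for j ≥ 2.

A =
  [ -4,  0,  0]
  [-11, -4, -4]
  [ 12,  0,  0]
A Jordan chain for λ = -4 of length 2:
v_1 = (0, 1, 0)ᵀ
v_2 = (1, 0, -3)ᵀ

Let N = A − (-4)·I. We want v_2 with N^2 v_2 = 0 but N^1 v_2 ≠ 0; then v_{j-1} := N · v_j for j = 2, …, 2.

Pick v_2 = (1, 0, -3)ᵀ.
Then v_1 = N · v_2 = (0, 1, 0)ᵀ.

Sanity check: (A − (-4)·I) v_1 = (0, 0, 0)ᵀ = 0. ✓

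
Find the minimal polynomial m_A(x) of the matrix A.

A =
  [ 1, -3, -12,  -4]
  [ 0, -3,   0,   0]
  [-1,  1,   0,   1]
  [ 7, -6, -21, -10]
x^2 + 6*x + 9

The characteristic polynomial is χ_A(x) = (x + 3)^4, so the eigenvalues are known. The minimal polynomial is
  m_A(x) = Π_λ (x − λ)^{k_λ}
where k_λ is the size of the *largest* Jordan block for λ (equivalently, the smallest k with (A − λI)^k v = 0 for every generalised eigenvector v of λ).

  λ = -3: largest Jordan block has size 2, contributing (x + 3)^2

So m_A(x) = (x + 3)^2 = x^2 + 6*x + 9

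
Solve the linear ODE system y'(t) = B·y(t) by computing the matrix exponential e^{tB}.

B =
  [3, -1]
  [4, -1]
e^{tB} =
  [2*t*exp(t) + exp(t), -t*exp(t)]
  [4*t*exp(t), -2*t*exp(t) + exp(t)]

Strategy: write B = P · J · P⁻¹ where J is a Jordan canonical form, so e^{tB} = P · e^{tJ} · P⁻¹, and e^{tJ} can be computed block-by-block.

B has Jordan form
J =
  [1, 1]
  [0, 1]
(up to reordering of blocks).

Per-block formulas:
  For a 2×2 Jordan block J_2(1): exp(t · J_2(1)) = e^(1t)·(I + t·N), where N is the 2×2 nilpotent shift.

After assembling e^{tJ} and conjugating by P, we get:

e^{tB} =
  [2*t*exp(t) + exp(t), -t*exp(t)]
  [4*t*exp(t), -2*t*exp(t) + exp(t)]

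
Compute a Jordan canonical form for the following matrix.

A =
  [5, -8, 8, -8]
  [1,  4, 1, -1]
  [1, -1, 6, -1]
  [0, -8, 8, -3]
J_1(-3) ⊕ J_2(5) ⊕ J_1(5)

The characteristic polynomial is
  det(x·I − A) = x^4 - 12*x^3 + 30*x^2 + 100*x - 375 = (x - 5)^3*(x + 3)

Eigenvalues and multiplicities (the geometric multiplicity of λ is n − rank(A − λI), which equals the number of Jordan blocks for λ):
  λ = -3: algebraic multiplicity = 1, geometric multiplicity = 1
  λ = 5: algebraic multiplicity = 3, geometric multiplicity = 2

Determining the block sizes for each eigenvalue:
  λ = -3: one block (gm = 1), so the single block has size am = 1 → block sizes [1]
  λ = 5: 2 blocks summing to 3 forces exactly one block of size 2 and the rest size 1 → block sizes [2, 1]

Assembling the blocks gives a Jordan form
J =
  [-3, 0, 0, 0]
  [ 0, 5, 1, 0]
  [ 0, 0, 5, 0]
  [ 0, 0, 0, 5]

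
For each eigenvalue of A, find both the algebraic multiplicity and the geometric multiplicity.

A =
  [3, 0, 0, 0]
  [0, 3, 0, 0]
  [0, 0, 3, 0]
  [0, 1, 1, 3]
λ = 3: alg = 4, geom = 3

Step 1 — factor the characteristic polynomial to read off the algebraic multiplicities:
  χ_A(x) = (x - 3)^4

Step 2 — compute geometric multiplicities via the rank-nullity identity g(λ) = n − rank(A − λI):
  rank(A − (3)·I) = 1, so dim ker(A − (3)·I) = n − 1 = 3

Summary:
  λ = 3: algebraic multiplicity = 4, geometric multiplicity = 3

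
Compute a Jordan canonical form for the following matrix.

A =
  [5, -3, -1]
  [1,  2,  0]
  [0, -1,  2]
J_3(3)

The characteristic polynomial is
  det(x·I − A) = x^3 - 9*x^2 + 27*x - 27 = (x - 3)^3

Eigenvalues and multiplicities (the geometric multiplicity of λ is n − rank(A − λI), which equals the number of Jordan blocks for λ):
  λ = 3: algebraic multiplicity = 3, geometric multiplicity = 1

Determining the block sizes for each eigenvalue:
  λ = 3: one block (gm = 1), so the single block has size am = 3 → block sizes [3]

Assembling the blocks gives a Jordan form
J =
  [3, 1, 0]
  [0, 3, 1]
  [0, 0, 3]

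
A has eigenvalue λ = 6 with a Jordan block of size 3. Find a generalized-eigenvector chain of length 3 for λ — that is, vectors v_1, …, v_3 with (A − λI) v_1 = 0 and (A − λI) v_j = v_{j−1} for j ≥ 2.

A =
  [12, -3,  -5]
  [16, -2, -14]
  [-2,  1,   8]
A Jordan chain for λ = 6 of length 3:
v_1 = (-2, -4, 0)ᵀ
v_2 = (6, 16, -2)ᵀ
v_3 = (1, 0, 0)ᵀ

Let N = A − (6)·I. We want v_3 with N^3 v_3 = 0 but N^2 v_3 ≠ 0; then v_{j-1} := N · v_j for j = 3, …, 2.

Pick v_3 = (1, 0, 0)ᵀ.
Then v_2 = N · v_3 = (6, 16, -2)ᵀ.
Then v_1 = N · v_2 = (-2, -4, 0)ᵀ.

Sanity check: (A − (6)·I) v_1 = (0, 0, 0)ᵀ = 0. ✓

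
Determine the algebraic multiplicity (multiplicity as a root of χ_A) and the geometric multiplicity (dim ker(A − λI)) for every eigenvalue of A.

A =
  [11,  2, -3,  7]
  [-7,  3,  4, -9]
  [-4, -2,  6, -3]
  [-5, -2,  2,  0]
λ = 5: alg = 4, geom = 2

Step 1 — factor the characteristic polynomial to read off the algebraic multiplicities:
  χ_A(x) = (x - 5)^4

Step 2 — compute geometric multiplicities via the rank-nullity identity g(λ) = n − rank(A − λI):
  rank(A − (5)·I) = 2, so dim ker(A − (5)·I) = n − 2 = 2

Summary:
  λ = 5: algebraic multiplicity = 4, geometric multiplicity = 2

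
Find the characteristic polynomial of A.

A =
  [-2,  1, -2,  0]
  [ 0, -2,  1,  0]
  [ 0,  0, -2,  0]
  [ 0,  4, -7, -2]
x^4 + 8*x^3 + 24*x^2 + 32*x + 16

Expanding det(x·I − A) (e.g. by cofactor expansion or by noting that A is similar to its Jordan form J, which has the same characteristic polynomial as A) gives
  χ_A(x) = x^4 + 8*x^3 + 24*x^2 + 32*x + 16
which factors as (x + 2)^4. The eigenvalues (with algebraic multiplicities) are λ = -2 with multiplicity 4.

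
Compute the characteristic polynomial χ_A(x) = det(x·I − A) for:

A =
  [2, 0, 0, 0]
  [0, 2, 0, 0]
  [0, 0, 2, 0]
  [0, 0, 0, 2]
x^4 - 8*x^3 + 24*x^2 - 32*x + 16

Expanding det(x·I − A) (e.g. by cofactor expansion or by noting that A is similar to its Jordan form J, which has the same characteristic polynomial as A) gives
  χ_A(x) = x^4 - 8*x^3 + 24*x^2 - 32*x + 16
which factors as (x - 2)^4. The eigenvalues (with algebraic multiplicities) are λ = 2 with multiplicity 4.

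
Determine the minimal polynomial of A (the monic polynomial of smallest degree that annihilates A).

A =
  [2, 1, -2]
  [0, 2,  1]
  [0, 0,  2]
x^3 - 6*x^2 + 12*x - 8

The characteristic polynomial is χ_A(x) = (x - 2)^3, so the eigenvalues are known. The minimal polynomial is
  m_A(x) = Π_λ (x − λ)^{k_λ}
where k_λ is the size of the *largest* Jordan block for λ (equivalently, the smallest k with (A − λI)^k v = 0 for every generalised eigenvector v of λ).

  λ = 2: largest Jordan block has size 3, contributing (x − 2)^3

So m_A(x) = (x - 2)^3 = x^3 - 6*x^2 + 12*x - 8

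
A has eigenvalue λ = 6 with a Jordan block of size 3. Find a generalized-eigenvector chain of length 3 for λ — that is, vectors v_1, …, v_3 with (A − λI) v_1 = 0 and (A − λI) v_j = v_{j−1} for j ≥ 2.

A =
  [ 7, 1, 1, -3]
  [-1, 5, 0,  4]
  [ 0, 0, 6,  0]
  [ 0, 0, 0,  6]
A Jordan chain for λ = 6 of length 3:
v_1 = (1, -1, 0, 0)ᵀ
v_2 = (1, 0, 0, 0)ᵀ
v_3 = (0, 0, 1, 0)ᵀ

Let N = A − (6)·I. We want v_3 with N^3 v_3 = 0 but N^2 v_3 ≠ 0; then v_{j-1} := N · v_j for j = 3, …, 2.

Pick v_3 = (0, 0, 1, 0)ᵀ.
Then v_2 = N · v_3 = (1, 0, 0, 0)ᵀ.
Then v_1 = N · v_2 = (1, -1, 0, 0)ᵀ.

Sanity check: (A − (6)·I) v_1 = (0, 0, 0, 0)ᵀ = 0. ✓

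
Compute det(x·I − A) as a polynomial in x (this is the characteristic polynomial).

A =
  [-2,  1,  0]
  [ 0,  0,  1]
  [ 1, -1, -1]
x^3 + 3*x^2 + 3*x + 1

Expanding det(x·I − A) (e.g. by cofactor expansion or by noting that A is similar to its Jordan form J, which has the same characteristic polynomial as A) gives
  χ_A(x) = x^3 + 3*x^2 + 3*x + 1
which factors as (x + 1)^3. The eigenvalues (with algebraic multiplicities) are λ = -1 with multiplicity 3.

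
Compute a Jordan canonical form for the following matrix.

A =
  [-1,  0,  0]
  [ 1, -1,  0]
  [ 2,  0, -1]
J_2(-1) ⊕ J_1(-1)

The characteristic polynomial is
  det(x·I − A) = x^3 + 3*x^2 + 3*x + 1 = (x + 1)^3

Eigenvalues and multiplicities (the geometric multiplicity of λ is n − rank(A − λI), which equals the number of Jordan blocks for λ):
  λ = -1: algebraic multiplicity = 3, geometric multiplicity = 2

Determining the block sizes for each eigenvalue:
  λ = -1: 2 blocks summing to 3 forces exactly one block of size 2 and the rest size 1 → block sizes [2, 1]

Assembling the blocks gives a Jordan form
J =
  [-1,  1,  0]
  [ 0, -1,  0]
  [ 0,  0, -1]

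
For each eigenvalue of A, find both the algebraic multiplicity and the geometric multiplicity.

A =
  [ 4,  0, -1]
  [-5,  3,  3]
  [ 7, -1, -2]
λ = 1: alg = 1, geom = 1; λ = 2: alg = 2, geom = 1

Step 1 — factor the characteristic polynomial to read off the algebraic multiplicities:
  χ_A(x) = (x - 2)^2*(x - 1)

Step 2 — compute geometric multiplicities via the rank-nullity identity g(λ) = n − rank(A − λI):
  rank(A − (1)·I) = 2, so dim ker(A − (1)·I) = n − 2 = 1
  rank(A − (2)·I) = 2, so dim ker(A − (2)·I) = n − 2 = 1

Summary:
  λ = 1: algebraic multiplicity = 1, geometric multiplicity = 1
  λ = 2: algebraic multiplicity = 2, geometric multiplicity = 1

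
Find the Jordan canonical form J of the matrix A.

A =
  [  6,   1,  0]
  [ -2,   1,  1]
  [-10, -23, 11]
J_3(6)

The characteristic polynomial is
  det(x·I − A) = x^3 - 18*x^2 + 108*x - 216 = (x - 6)^3

Eigenvalues and multiplicities (the geometric multiplicity of λ is n − rank(A − λI), which equals the number of Jordan blocks for λ):
  λ = 6: algebraic multiplicity = 3, geometric multiplicity = 1

Determining the block sizes for each eigenvalue:
  λ = 6: one block (gm = 1), so the single block has size am = 3 → block sizes [3]

Assembling the blocks gives a Jordan form
J =
  [6, 1, 0]
  [0, 6, 1]
  [0, 0, 6]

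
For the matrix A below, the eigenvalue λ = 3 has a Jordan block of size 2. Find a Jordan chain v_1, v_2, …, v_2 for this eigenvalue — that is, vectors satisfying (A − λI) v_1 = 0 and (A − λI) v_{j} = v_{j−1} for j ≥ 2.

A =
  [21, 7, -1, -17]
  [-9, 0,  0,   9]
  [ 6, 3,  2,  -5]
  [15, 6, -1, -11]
A Jordan chain for λ = 3 of length 2:
v_1 = (18, -9, 6, 15)ᵀ
v_2 = (1, 0, 0, 0)ᵀ

Let N = A − (3)·I. We want v_2 with N^2 v_2 = 0 but N^1 v_2 ≠ 0; then v_{j-1} := N · v_j for j = 2, …, 2.

Pick v_2 = (1, 0, 0, 0)ᵀ.
Then v_1 = N · v_2 = (18, -9, 6, 15)ᵀ.

Sanity check: (A − (3)·I) v_1 = (0, 0, 0, 0)ᵀ = 0. ✓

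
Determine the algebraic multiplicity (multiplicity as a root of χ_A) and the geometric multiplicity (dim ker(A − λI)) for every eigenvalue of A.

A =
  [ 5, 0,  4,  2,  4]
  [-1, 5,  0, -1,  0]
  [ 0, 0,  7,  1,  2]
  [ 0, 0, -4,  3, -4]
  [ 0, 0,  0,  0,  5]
λ = 5: alg = 5, geom = 3

Step 1 — factor the characteristic polynomial to read off the algebraic multiplicities:
  χ_A(x) = (x - 5)^5

Step 2 — compute geometric multiplicities via the rank-nullity identity g(λ) = n − rank(A − λI):
  rank(A − (5)·I) = 2, so dim ker(A − (5)·I) = n − 2 = 3

Summary:
  λ = 5: algebraic multiplicity = 5, geometric multiplicity = 3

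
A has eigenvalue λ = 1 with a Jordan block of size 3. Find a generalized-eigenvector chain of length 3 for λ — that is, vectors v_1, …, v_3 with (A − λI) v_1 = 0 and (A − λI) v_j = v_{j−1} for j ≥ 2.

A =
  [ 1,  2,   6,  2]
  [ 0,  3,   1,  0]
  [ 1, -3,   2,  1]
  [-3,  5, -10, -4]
A Jordan chain for λ = 1 of length 3:
v_1 = (0, 1, -2, 5)ᵀ
v_2 = (0, 0, 1, -3)ᵀ
v_3 = (1, 0, 0, 0)ᵀ

Let N = A − (1)·I. We want v_3 with N^3 v_3 = 0 but N^2 v_3 ≠ 0; then v_{j-1} := N · v_j for j = 3, …, 2.

Pick v_3 = (1, 0, 0, 0)ᵀ.
Then v_2 = N · v_3 = (0, 0, 1, -3)ᵀ.
Then v_1 = N · v_2 = (0, 1, -2, 5)ᵀ.

Sanity check: (A − (1)·I) v_1 = (0, 0, 0, 0)ᵀ = 0. ✓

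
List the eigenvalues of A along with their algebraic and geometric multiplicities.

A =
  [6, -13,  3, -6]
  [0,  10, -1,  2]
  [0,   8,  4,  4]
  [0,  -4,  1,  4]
λ = 6: alg = 4, geom = 2

Step 1 — factor the characteristic polynomial to read off the algebraic multiplicities:
  χ_A(x) = (x - 6)^4

Step 2 — compute geometric multiplicities via the rank-nullity identity g(λ) = n − rank(A − λI):
  rank(A − (6)·I) = 2, so dim ker(A − (6)·I) = n − 2 = 2

Summary:
  λ = 6: algebraic multiplicity = 4, geometric multiplicity = 2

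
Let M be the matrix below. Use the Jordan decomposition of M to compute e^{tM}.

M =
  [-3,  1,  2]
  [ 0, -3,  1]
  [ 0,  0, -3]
e^{tM} =
  [exp(-3*t), t*exp(-3*t), t^2*exp(-3*t)/2 + 2*t*exp(-3*t)]
  [0, exp(-3*t), t*exp(-3*t)]
  [0, 0, exp(-3*t)]

Strategy: write M = P · J · P⁻¹ where J is a Jordan canonical form, so e^{tM} = P · e^{tJ} · P⁻¹, and e^{tJ} can be computed block-by-block.

M has Jordan form
J =
  [-3,  1,  0]
  [ 0, -3,  1]
  [ 0,  0, -3]
(up to reordering of blocks).

Per-block formulas:
  For a 3×3 Jordan block J_3(-3): exp(t · J_3(-3)) = e^(-3t)·(I + t·N + (t^2/2)·N^2), where N is the 3×3 nilpotent shift.

After assembling e^{tJ} and conjugating by P, we get:

e^{tM} =
  [exp(-3*t), t*exp(-3*t), t^2*exp(-3*t)/2 + 2*t*exp(-3*t)]
  [0, exp(-3*t), t*exp(-3*t)]
  [0, 0, exp(-3*t)]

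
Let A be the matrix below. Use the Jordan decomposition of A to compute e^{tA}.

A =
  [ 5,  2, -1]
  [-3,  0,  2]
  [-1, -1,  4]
e^{tA} =
  [-t^2*exp(3*t)/2 + 2*t*exp(3*t) + exp(3*t), -t^2*exp(3*t)/2 + 2*t*exp(3*t), t^2*exp(3*t)/2 - t*exp(3*t)]
  [t^2*exp(3*t)/2 - 3*t*exp(3*t), t^2*exp(3*t)/2 - 3*t*exp(3*t) + exp(3*t), -t^2*exp(3*t)/2 + 2*t*exp(3*t)]
  [-t*exp(3*t), -t*exp(3*t), t*exp(3*t) + exp(3*t)]

Strategy: write A = P · J · P⁻¹ where J is a Jordan canonical form, so e^{tA} = P · e^{tJ} · P⁻¹, and e^{tJ} can be computed block-by-block.

A has Jordan form
J =
  [3, 1, 0]
  [0, 3, 1]
  [0, 0, 3]
(up to reordering of blocks).

Per-block formulas:
  For a 3×3 Jordan block J_3(3): exp(t · J_3(3)) = e^(3t)·(I + t·N + (t^2/2)·N^2), where N is the 3×3 nilpotent shift.

After assembling e^{tJ} and conjugating by P, we get:

e^{tA} =
  [-t^2*exp(3*t)/2 + 2*t*exp(3*t) + exp(3*t), -t^2*exp(3*t)/2 + 2*t*exp(3*t), t^2*exp(3*t)/2 - t*exp(3*t)]
  [t^2*exp(3*t)/2 - 3*t*exp(3*t), t^2*exp(3*t)/2 - 3*t*exp(3*t) + exp(3*t), -t^2*exp(3*t)/2 + 2*t*exp(3*t)]
  [-t*exp(3*t), -t*exp(3*t), t*exp(3*t) + exp(3*t)]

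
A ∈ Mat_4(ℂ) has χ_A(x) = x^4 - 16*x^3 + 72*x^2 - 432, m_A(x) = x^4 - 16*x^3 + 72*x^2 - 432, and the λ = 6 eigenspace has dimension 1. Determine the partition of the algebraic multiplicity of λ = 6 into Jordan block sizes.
Block sizes for λ = 6: [3]

Step 1 — from the characteristic polynomial, algebraic multiplicity of λ = 6 is 3. From dim ker(A − (6)·I) = 1, there are exactly 1 Jordan blocks for λ = 6.
Step 2 — from the minimal polynomial, the factor (x − 6)^3 tells us the largest block for λ = 6 has size 3.
Step 3 — with total size 3, 1 blocks, and largest block 3, the block sizes (in nonincreasing order) are [3].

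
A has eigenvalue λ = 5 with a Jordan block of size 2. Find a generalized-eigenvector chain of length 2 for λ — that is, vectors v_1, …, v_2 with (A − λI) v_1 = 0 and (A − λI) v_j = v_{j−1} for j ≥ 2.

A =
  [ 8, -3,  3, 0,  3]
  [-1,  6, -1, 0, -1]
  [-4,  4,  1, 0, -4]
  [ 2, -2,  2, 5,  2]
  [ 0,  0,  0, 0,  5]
A Jordan chain for λ = 5 of length 2:
v_1 = (3, -1, -4, 2, 0)ᵀ
v_2 = (1, 0, 0, 0, 0)ᵀ

Let N = A − (5)·I. We want v_2 with N^2 v_2 = 0 but N^1 v_2 ≠ 0; then v_{j-1} := N · v_j for j = 2, …, 2.

Pick v_2 = (1, 0, 0, 0, 0)ᵀ.
Then v_1 = N · v_2 = (3, -1, -4, 2, 0)ᵀ.

Sanity check: (A − (5)·I) v_1 = (0, 0, 0, 0, 0)ᵀ = 0. ✓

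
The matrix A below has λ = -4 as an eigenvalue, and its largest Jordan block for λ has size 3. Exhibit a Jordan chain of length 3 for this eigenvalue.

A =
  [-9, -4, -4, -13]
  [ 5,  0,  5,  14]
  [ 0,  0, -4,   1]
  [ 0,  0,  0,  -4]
A Jordan chain for λ = -4 of length 3:
v_1 = (20, -25, 0, 0)ᵀ
v_2 = (20, -25, -5, 0)ᵀ
v_3 = (9, 0, 0, -5)ᵀ

Let N = A − (-4)·I. We want v_3 with N^3 v_3 = 0 but N^2 v_3 ≠ 0; then v_{j-1} := N · v_j for j = 3, …, 2.

Pick v_3 = (9, 0, 0, -5)ᵀ.
Then v_2 = N · v_3 = (20, -25, -5, 0)ᵀ.
Then v_1 = N · v_2 = (20, -25, 0, 0)ᵀ.

Sanity check: (A − (-4)·I) v_1 = (0, 0, 0, 0)ᵀ = 0. ✓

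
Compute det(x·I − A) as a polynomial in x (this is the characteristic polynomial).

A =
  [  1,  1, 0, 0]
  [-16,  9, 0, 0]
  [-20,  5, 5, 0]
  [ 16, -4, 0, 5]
x^4 - 20*x^3 + 150*x^2 - 500*x + 625

Expanding det(x·I − A) (e.g. by cofactor expansion or by noting that A is similar to its Jordan form J, which has the same characteristic polynomial as A) gives
  χ_A(x) = x^4 - 20*x^3 + 150*x^2 - 500*x + 625
which factors as (x - 5)^4. The eigenvalues (with algebraic multiplicities) are λ = 5 with multiplicity 4.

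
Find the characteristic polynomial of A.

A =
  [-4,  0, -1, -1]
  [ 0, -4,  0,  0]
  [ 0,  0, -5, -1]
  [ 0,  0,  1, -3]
x^4 + 16*x^3 + 96*x^2 + 256*x + 256

Expanding det(x·I − A) (e.g. by cofactor expansion or by noting that A is similar to its Jordan form J, which has the same characteristic polynomial as A) gives
  χ_A(x) = x^4 + 16*x^3 + 96*x^2 + 256*x + 256
which factors as (x + 4)^4. The eigenvalues (with algebraic multiplicities) are λ = -4 with multiplicity 4.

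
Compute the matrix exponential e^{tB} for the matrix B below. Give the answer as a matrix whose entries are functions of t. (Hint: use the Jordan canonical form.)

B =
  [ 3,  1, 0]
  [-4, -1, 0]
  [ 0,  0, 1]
e^{tB} =
  [2*t*exp(t) + exp(t), t*exp(t), 0]
  [-4*t*exp(t), -2*t*exp(t) + exp(t), 0]
  [0, 0, exp(t)]

Strategy: write B = P · J · P⁻¹ where J is a Jordan canonical form, so e^{tB} = P · e^{tJ} · P⁻¹, and e^{tJ} can be computed block-by-block.

B has Jordan form
J =
  [1, 1, 0]
  [0, 1, 0]
  [0, 0, 1]
(up to reordering of blocks).

Per-block formulas:
  For a 2×2 Jordan block J_2(1): exp(t · J_2(1)) = e^(1t)·(I + t·N), where N is the 2×2 nilpotent shift.
  For a 1×1 block at λ = 1: exp(t · [1]) = [e^(1t)].

After assembling e^{tJ} and conjugating by P, we get:

e^{tB} =
  [2*t*exp(t) + exp(t), t*exp(t), 0]
  [-4*t*exp(t), -2*t*exp(t) + exp(t), 0]
  [0, 0, exp(t)]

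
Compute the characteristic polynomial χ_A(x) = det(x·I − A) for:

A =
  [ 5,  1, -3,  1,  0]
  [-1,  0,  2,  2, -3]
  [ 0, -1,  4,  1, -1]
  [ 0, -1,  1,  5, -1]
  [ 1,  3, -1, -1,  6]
x^5 - 20*x^4 + 160*x^3 - 640*x^2 + 1280*x - 1024

Expanding det(x·I − A) (e.g. by cofactor expansion or by noting that A is similar to its Jordan form J, which has the same characteristic polynomial as A) gives
  χ_A(x) = x^5 - 20*x^4 + 160*x^3 - 640*x^2 + 1280*x - 1024
which factors as (x - 4)^5. The eigenvalues (with algebraic multiplicities) are λ = 4 with multiplicity 5.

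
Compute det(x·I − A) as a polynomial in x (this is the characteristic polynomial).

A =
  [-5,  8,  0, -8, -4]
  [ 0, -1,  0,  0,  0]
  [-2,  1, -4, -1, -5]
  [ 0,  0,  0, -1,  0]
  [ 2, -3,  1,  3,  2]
x^5 + 9*x^4 + 30*x^3 + 46*x^2 + 33*x + 9

Expanding det(x·I − A) (e.g. by cofactor expansion or by noting that A is similar to its Jordan form J, which has the same characteristic polynomial as A) gives
  χ_A(x) = x^5 + 9*x^4 + 30*x^3 + 46*x^2 + 33*x + 9
which factors as (x + 1)^3*(x + 3)^2. The eigenvalues (with algebraic multiplicities) are λ = -3 with multiplicity 2, λ = -1 with multiplicity 3.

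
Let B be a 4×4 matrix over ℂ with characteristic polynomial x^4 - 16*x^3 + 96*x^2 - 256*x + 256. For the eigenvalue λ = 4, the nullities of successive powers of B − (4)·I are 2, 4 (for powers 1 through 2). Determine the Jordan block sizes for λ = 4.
Block sizes for λ = 4: [2, 2]

From the dimensions of kernels of powers, the number of Jordan blocks of size at least j is d_j − d_{j−1} where d_j = dim ker(N^j) (with d_0 = 0). Computing the differences gives [2, 2].
The number of blocks of size exactly k is (#blocks of size ≥ k) − (#blocks of size ≥ k + 1), so the partition is: 2 block(s) of size 2.
In nonincreasing order the block sizes are [2, 2].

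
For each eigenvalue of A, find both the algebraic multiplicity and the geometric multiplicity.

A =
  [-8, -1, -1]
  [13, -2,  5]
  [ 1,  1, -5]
λ = -5: alg = 3, geom = 1

Step 1 — factor the characteristic polynomial to read off the algebraic multiplicities:
  χ_A(x) = (x + 5)^3

Step 2 — compute geometric multiplicities via the rank-nullity identity g(λ) = n − rank(A − λI):
  rank(A − (-5)·I) = 2, so dim ker(A − (-5)·I) = n − 2 = 1

Summary:
  λ = -5: algebraic multiplicity = 3, geometric multiplicity = 1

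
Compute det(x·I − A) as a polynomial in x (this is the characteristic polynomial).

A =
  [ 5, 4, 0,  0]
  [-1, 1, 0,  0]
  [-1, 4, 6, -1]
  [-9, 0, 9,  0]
x^4 - 12*x^3 + 54*x^2 - 108*x + 81

Expanding det(x·I − A) (e.g. by cofactor expansion or by noting that A is similar to its Jordan form J, which has the same characteristic polynomial as A) gives
  χ_A(x) = x^4 - 12*x^3 + 54*x^2 - 108*x + 81
which factors as (x - 3)^4. The eigenvalues (with algebraic multiplicities) are λ = 3 with multiplicity 4.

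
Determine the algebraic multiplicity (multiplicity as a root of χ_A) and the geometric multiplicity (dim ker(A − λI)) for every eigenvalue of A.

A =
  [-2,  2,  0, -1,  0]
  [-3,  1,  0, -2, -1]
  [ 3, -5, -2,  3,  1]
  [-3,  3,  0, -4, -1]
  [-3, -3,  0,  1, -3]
λ = -2: alg = 5, geom = 3

Step 1 — factor the characteristic polynomial to read off the algebraic multiplicities:
  χ_A(x) = (x + 2)^5

Step 2 — compute geometric multiplicities via the rank-nullity identity g(λ) = n − rank(A − λI):
  rank(A − (-2)·I) = 2, so dim ker(A − (-2)·I) = n − 2 = 3

Summary:
  λ = -2: algebraic multiplicity = 5, geometric multiplicity = 3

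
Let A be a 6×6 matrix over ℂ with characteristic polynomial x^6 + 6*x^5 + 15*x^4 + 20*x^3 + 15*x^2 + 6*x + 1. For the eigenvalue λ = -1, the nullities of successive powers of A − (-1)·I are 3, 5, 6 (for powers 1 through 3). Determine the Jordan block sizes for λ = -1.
Block sizes for λ = -1: [3, 2, 1]

From the dimensions of kernels of powers, the number of Jordan blocks of size at least j is d_j − d_{j−1} where d_j = dim ker(N^j) (with d_0 = 0). Computing the differences gives [3, 2, 1].
The number of blocks of size exactly k is (#blocks of size ≥ k) − (#blocks of size ≥ k + 1), so the partition is: 1 block(s) of size 1, 1 block(s) of size 2, 1 block(s) of size 3.
In nonincreasing order the block sizes are [3, 2, 1].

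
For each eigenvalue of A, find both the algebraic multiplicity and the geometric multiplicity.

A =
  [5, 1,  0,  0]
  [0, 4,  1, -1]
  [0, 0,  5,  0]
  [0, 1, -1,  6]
λ = 5: alg = 4, geom = 2

Step 1 — factor the characteristic polynomial to read off the algebraic multiplicities:
  χ_A(x) = (x - 5)^4

Step 2 — compute geometric multiplicities via the rank-nullity identity g(λ) = n − rank(A − λI):
  rank(A − (5)·I) = 2, so dim ker(A − (5)·I) = n − 2 = 2

Summary:
  λ = 5: algebraic multiplicity = 4, geometric multiplicity = 2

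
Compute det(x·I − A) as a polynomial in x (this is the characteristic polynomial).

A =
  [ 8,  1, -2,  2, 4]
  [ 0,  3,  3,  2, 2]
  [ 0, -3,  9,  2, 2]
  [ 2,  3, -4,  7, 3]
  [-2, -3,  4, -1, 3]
x^5 - 30*x^4 + 360*x^3 - 2160*x^2 + 6480*x - 7776

Expanding det(x·I − A) (e.g. by cofactor expansion or by noting that A is similar to its Jordan form J, which has the same characteristic polynomial as A) gives
  χ_A(x) = x^5 - 30*x^4 + 360*x^3 - 2160*x^2 + 6480*x - 7776
which factors as (x - 6)^5. The eigenvalues (with algebraic multiplicities) are λ = 6 with multiplicity 5.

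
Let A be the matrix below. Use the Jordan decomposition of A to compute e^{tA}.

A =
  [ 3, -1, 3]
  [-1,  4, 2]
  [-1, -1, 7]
e^{tA} =
  [-exp(5*t) + 2*exp(4*t), -t*exp(5*t), t*exp(5*t) + 2*exp(5*t) - 2*exp(4*t)]
  [-exp(5*t) + exp(4*t), -t*exp(5*t) + exp(5*t), t*exp(5*t) + exp(5*t) - exp(4*t)]
  [-exp(5*t) + exp(4*t), -t*exp(5*t), t*exp(5*t) + 2*exp(5*t) - exp(4*t)]

Strategy: write A = P · J · P⁻¹ where J is a Jordan canonical form, so e^{tA} = P · e^{tJ} · P⁻¹, and e^{tJ} can be computed block-by-block.

A has Jordan form
J =
  [4, 0, 0]
  [0, 5, 1]
  [0, 0, 5]
(up to reordering of blocks).

Per-block formulas:
  For a 2×2 Jordan block J_2(5): exp(t · J_2(5)) = e^(5t)·(I + t·N), where N is the 2×2 nilpotent shift.
  For a 1×1 block at λ = 4: exp(t · [4]) = [e^(4t)].

After assembling e^{tJ} and conjugating by P, we get:

e^{tA} =
  [-exp(5*t) + 2*exp(4*t), -t*exp(5*t), t*exp(5*t) + 2*exp(5*t) - 2*exp(4*t)]
  [-exp(5*t) + exp(4*t), -t*exp(5*t) + exp(5*t), t*exp(5*t) + exp(5*t) - exp(4*t)]
  [-exp(5*t) + exp(4*t), -t*exp(5*t), t*exp(5*t) + 2*exp(5*t) - exp(4*t)]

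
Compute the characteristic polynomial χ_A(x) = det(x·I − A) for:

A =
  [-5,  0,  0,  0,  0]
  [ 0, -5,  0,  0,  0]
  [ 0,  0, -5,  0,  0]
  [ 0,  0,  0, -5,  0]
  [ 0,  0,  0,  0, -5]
x^5 + 25*x^4 + 250*x^3 + 1250*x^2 + 3125*x + 3125

Expanding det(x·I − A) (e.g. by cofactor expansion or by noting that A is similar to its Jordan form J, which has the same characteristic polynomial as A) gives
  χ_A(x) = x^5 + 25*x^4 + 250*x^3 + 1250*x^2 + 3125*x + 3125
which factors as (x + 5)^5. The eigenvalues (with algebraic multiplicities) are λ = -5 with multiplicity 5.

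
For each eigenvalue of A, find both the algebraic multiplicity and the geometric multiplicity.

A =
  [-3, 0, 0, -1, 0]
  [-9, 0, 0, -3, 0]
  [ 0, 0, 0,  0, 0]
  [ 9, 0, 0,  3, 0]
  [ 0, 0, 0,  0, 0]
λ = 0: alg = 5, geom = 4

Step 1 — factor the characteristic polynomial to read off the algebraic multiplicities:
  χ_A(x) = x^5

Step 2 — compute geometric multiplicities via the rank-nullity identity g(λ) = n − rank(A − λI):
  rank(A − (0)·I) = 1, so dim ker(A − (0)·I) = n − 1 = 4

Summary:
  λ = 0: algebraic multiplicity = 5, geometric multiplicity = 4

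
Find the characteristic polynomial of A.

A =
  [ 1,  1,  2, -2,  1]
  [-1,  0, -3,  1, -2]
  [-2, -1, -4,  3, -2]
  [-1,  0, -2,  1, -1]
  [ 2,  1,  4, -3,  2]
x^5

Expanding det(x·I − A) (e.g. by cofactor expansion or by noting that A is similar to its Jordan form J, which has the same characteristic polynomial as A) gives
  χ_A(x) = x^5
which factors as x^5. The eigenvalues (with algebraic multiplicities) are λ = 0 with multiplicity 5.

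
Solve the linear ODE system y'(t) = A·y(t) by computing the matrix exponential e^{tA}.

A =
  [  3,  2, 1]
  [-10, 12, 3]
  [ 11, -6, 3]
e^{tA} =
  [-3*t*exp(6*t) + exp(6*t), 2*t*exp(6*t), t*exp(6*t)]
  [3*t^2*exp(6*t)/2 - 10*t*exp(6*t), -t^2*exp(6*t) + 6*t*exp(6*t) + exp(6*t), -t^2*exp(6*t)/2 + 3*t*exp(6*t)]
  [-3*t^2*exp(6*t) + 11*t*exp(6*t), 2*t^2*exp(6*t) - 6*t*exp(6*t), t^2*exp(6*t) - 3*t*exp(6*t) + exp(6*t)]

Strategy: write A = P · J · P⁻¹ where J is a Jordan canonical form, so e^{tA} = P · e^{tJ} · P⁻¹, and e^{tJ} can be computed block-by-block.

A has Jordan form
J =
  [6, 1, 0]
  [0, 6, 1]
  [0, 0, 6]
(up to reordering of blocks).

Per-block formulas:
  For a 3×3 Jordan block J_3(6): exp(t · J_3(6)) = e^(6t)·(I + t·N + (t^2/2)·N^2), where N is the 3×3 nilpotent shift.

After assembling e^{tJ} and conjugating by P, we get:

e^{tA} =
  [-3*t*exp(6*t) + exp(6*t), 2*t*exp(6*t), t*exp(6*t)]
  [3*t^2*exp(6*t)/2 - 10*t*exp(6*t), -t^2*exp(6*t) + 6*t*exp(6*t) + exp(6*t), -t^2*exp(6*t)/2 + 3*t*exp(6*t)]
  [-3*t^2*exp(6*t) + 11*t*exp(6*t), 2*t^2*exp(6*t) - 6*t*exp(6*t), t^2*exp(6*t) - 3*t*exp(6*t) + exp(6*t)]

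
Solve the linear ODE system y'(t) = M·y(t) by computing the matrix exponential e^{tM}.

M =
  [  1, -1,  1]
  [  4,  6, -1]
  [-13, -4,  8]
e^{tM} =
  [-t^2*exp(5*t)/2 - 4*t*exp(5*t) + exp(5*t), -t^2*exp(5*t)/2 - t*exp(5*t), t*exp(5*t)]
  [t^2*exp(5*t)/2 + 4*t*exp(5*t), t^2*exp(5*t)/2 + t*exp(5*t) + exp(5*t), -t*exp(5*t)]
  [-3*t^2*exp(5*t)/2 - 13*t*exp(5*t), -3*t^2*exp(5*t)/2 - 4*t*exp(5*t), 3*t*exp(5*t) + exp(5*t)]

Strategy: write M = P · J · P⁻¹ where J is a Jordan canonical form, so e^{tM} = P · e^{tJ} · P⁻¹, and e^{tJ} can be computed block-by-block.

M has Jordan form
J =
  [5, 1, 0]
  [0, 5, 1]
  [0, 0, 5]
(up to reordering of blocks).

Per-block formulas:
  For a 3×3 Jordan block J_3(5): exp(t · J_3(5)) = e^(5t)·(I + t·N + (t^2/2)·N^2), where N is the 3×3 nilpotent shift.

After assembling e^{tJ} and conjugating by P, we get:

e^{tM} =
  [-t^2*exp(5*t)/2 - 4*t*exp(5*t) + exp(5*t), -t^2*exp(5*t)/2 - t*exp(5*t), t*exp(5*t)]
  [t^2*exp(5*t)/2 + 4*t*exp(5*t), t^2*exp(5*t)/2 + t*exp(5*t) + exp(5*t), -t*exp(5*t)]
  [-3*t^2*exp(5*t)/2 - 13*t*exp(5*t), -3*t^2*exp(5*t)/2 - 4*t*exp(5*t), 3*t*exp(5*t) + exp(5*t)]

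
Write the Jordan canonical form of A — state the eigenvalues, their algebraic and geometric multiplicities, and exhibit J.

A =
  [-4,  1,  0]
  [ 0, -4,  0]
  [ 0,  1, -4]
J_2(-4) ⊕ J_1(-4)

The characteristic polynomial is
  det(x·I − A) = x^3 + 12*x^2 + 48*x + 64 = (x + 4)^3

Eigenvalues and multiplicities (the geometric multiplicity of λ is n − rank(A − λI), which equals the number of Jordan blocks for λ):
  λ = -4: algebraic multiplicity = 3, geometric multiplicity = 2

Determining the block sizes for each eigenvalue:
  λ = -4: 2 blocks summing to 3 forces exactly one block of size 2 and the rest size 1 → block sizes [2, 1]

Assembling the blocks gives a Jordan form
J =
  [-4,  1,  0]
  [ 0, -4,  0]
  [ 0,  0, -4]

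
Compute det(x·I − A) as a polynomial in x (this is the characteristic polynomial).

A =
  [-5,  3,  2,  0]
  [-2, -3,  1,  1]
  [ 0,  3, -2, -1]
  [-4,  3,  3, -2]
x^4 + 12*x^3 + 54*x^2 + 108*x + 81

Expanding det(x·I − A) (e.g. by cofactor expansion or by noting that A is similar to its Jordan form J, which has the same characteristic polynomial as A) gives
  χ_A(x) = x^4 + 12*x^3 + 54*x^2 + 108*x + 81
which factors as (x + 3)^4. The eigenvalues (with algebraic multiplicities) are λ = -3 with multiplicity 4.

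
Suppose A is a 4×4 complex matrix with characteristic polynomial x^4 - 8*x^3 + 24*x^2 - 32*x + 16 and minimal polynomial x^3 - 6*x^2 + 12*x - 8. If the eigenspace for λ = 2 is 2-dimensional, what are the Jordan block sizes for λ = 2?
Block sizes for λ = 2: [3, 1]

Step 1 — from the characteristic polynomial, algebraic multiplicity of λ = 2 is 4. From dim ker(A − (2)·I) = 2, there are exactly 2 Jordan blocks for λ = 2.
Step 2 — from the minimal polynomial, the factor (x − 2)^3 tells us the largest block for λ = 2 has size 3.
Step 3 — with total size 4, 2 blocks, and largest block 3, the block sizes (in nonincreasing order) are [3, 1].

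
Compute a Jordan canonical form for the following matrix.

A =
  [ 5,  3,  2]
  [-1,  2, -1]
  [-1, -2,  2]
J_3(3)

The characteristic polynomial is
  det(x·I − A) = x^3 - 9*x^2 + 27*x - 27 = (x - 3)^3

Eigenvalues and multiplicities (the geometric multiplicity of λ is n − rank(A − λI), which equals the number of Jordan blocks for λ):
  λ = 3: algebraic multiplicity = 3, geometric multiplicity = 1

Determining the block sizes for each eigenvalue:
  λ = 3: one block (gm = 1), so the single block has size am = 3 → block sizes [3]

Assembling the blocks gives a Jordan form
J =
  [3, 1, 0]
  [0, 3, 1]
  [0, 0, 3]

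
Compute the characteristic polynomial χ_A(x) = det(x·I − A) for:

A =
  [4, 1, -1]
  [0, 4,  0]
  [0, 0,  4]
x^3 - 12*x^2 + 48*x - 64

Expanding det(x·I − A) (e.g. by cofactor expansion or by noting that A is similar to its Jordan form J, which has the same characteristic polynomial as A) gives
  χ_A(x) = x^3 - 12*x^2 + 48*x - 64
which factors as (x - 4)^3. The eigenvalues (with algebraic multiplicities) are λ = 4 with multiplicity 3.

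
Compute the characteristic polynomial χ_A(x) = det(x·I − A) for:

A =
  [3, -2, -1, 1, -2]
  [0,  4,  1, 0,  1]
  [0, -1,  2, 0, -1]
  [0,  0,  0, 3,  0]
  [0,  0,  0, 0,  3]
x^5 - 15*x^4 + 90*x^3 - 270*x^2 + 405*x - 243

Expanding det(x·I − A) (e.g. by cofactor expansion or by noting that A is similar to its Jordan form J, which has the same characteristic polynomial as A) gives
  χ_A(x) = x^5 - 15*x^4 + 90*x^3 - 270*x^2 + 405*x - 243
which factors as (x - 3)^5. The eigenvalues (with algebraic multiplicities) are λ = 3 with multiplicity 5.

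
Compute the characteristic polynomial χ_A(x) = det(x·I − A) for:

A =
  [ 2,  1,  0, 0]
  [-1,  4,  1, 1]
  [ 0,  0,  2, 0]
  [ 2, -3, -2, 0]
x^4 - 8*x^3 + 24*x^2 - 32*x + 16

Expanding det(x·I − A) (e.g. by cofactor expansion or by noting that A is similar to its Jordan form J, which has the same characteristic polynomial as A) gives
  χ_A(x) = x^4 - 8*x^3 + 24*x^2 - 32*x + 16
which factors as (x - 2)^4. The eigenvalues (with algebraic multiplicities) are λ = 2 with multiplicity 4.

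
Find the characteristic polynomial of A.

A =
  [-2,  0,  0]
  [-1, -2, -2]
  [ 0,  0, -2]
x^3 + 6*x^2 + 12*x + 8

Expanding det(x·I − A) (e.g. by cofactor expansion or by noting that A is similar to its Jordan form J, which has the same characteristic polynomial as A) gives
  χ_A(x) = x^3 + 6*x^2 + 12*x + 8
which factors as (x + 2)^3. The eigenvalues (with algebraic multiplicities) are λ = -2 with multiplicity 3.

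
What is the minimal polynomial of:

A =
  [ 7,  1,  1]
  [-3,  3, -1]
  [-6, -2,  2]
x^2 - 8*x + 16

The characteristic polynomial is χ_A(x) = (x - 4)^3, so the eigenvalues are known. The minimal polynomial is
  m_A(x) = Π_λ (x − λ)^{k_λ}
where k_λ is the size of the *largest* Jordan block for λ (equivalently, the smallest k with (A − λI)^k v = 0 for every generalised eigenvector v of λ).

  λ = 4: largest Jordan block has size 2, contributing (x − 4)^2

So m_A(x) = (x - 4)^2 = x^2 - 8*x + 16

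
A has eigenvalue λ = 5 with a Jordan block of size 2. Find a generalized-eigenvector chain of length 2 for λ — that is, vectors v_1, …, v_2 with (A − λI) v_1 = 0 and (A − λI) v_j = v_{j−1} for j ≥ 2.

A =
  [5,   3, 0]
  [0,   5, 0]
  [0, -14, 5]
A Jordan chain for λ = 5 of length 2:
v_1 = (3, 0, -14)ᵀ
v_2 = (0, 1, 0)ᵀ

Let N = A − (5)·I. We want v_2 with N^2 v_2 = 0 but N^1 v_2 ≠ 0; then v_{j-1} := N · v_j for j = 2, …, 2.

Pick v_2 = (0, 1, 0)ᵀ.
Then v_1 = N · v_2 = (3, 0, -14)ᵀ.

Sanity check: (A − (5)·I) v_1 = (0, 0, 0)ᵀ = 0. ✓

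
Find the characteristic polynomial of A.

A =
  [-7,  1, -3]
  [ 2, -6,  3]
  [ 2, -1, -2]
x^3 + 15*x^2 + 75*x + 125

Expanding det(x·I − A) (e.g. by cofactor expansion or by noting that A is similar to its Jordan form J, which has the same characteristic polynomial as A) gives
  χ_A(x) = x^3 + 15*x^2 + 75*x + 125
which factors as (x + 5)^3. The eigenvalues (with algebraic multiplicities) are λ = -5 with multiplicity 3.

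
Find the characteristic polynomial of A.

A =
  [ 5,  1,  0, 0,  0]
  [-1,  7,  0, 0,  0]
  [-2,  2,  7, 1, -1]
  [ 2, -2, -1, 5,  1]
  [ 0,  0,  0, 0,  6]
x^5 - 30*x^4 + 360*x^3 - 2160*x^2 + 6480*x - 7776

Expanding det(x·I − A) (e.g. by cofactor expansion or by noting that A is similar to its Jordan form J, which has the same characteristic polynomial as A) gives
  χ_A(x) = x^5 - 30*x^4 + 360*x^3 - 2160*x^2 + 6480*x - 7776
which factors as (x - 6)^5. The eigenvalues (with algebraic multiplicities) are λ = 6 with multiplicity 5.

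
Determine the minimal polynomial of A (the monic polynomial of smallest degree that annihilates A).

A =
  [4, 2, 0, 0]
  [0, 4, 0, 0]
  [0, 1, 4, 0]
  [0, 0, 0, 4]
x^2 - 8*x + 16

The characteristic polynomial is χ_A(x) = (x - 4)^4, so the eigenvalues are known. The minimal polynomial is
  m_A(x) = Π_λ (x − λ)^{k_λ}
where k_λ is the size of the *largest* Jordan block for λ (equivalently, the smallest k with (A − λI)^k v = 0 for every generalised eigenvector v of λ).

  λ = 4: largest Jordan block has size 2, contributing (x − 4)^2

So m_A(x) = (x - 4)^2 = x^2 - 8*x + 16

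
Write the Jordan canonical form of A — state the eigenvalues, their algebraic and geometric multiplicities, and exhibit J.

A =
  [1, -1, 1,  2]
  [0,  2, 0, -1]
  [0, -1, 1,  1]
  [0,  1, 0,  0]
J_2(1) ⊕ J_2(1)

The characteristic polynomial is
  det(x·I − A) = x^4 - 4*x^3 + 6*x^2 - 4*x + 1 = (x - 1)^4

Eigenvalues and multiplicities (the geometric multiplicity of λ is n − rank(A − λI), which equals the number of Jordan blocks for λ):
  λ = 1: algebraic multiplicity = 4, geometric multiplicity = 2

Determining the block sizes for each eigenvalue:
  λ = 1: with am = 4 and gm = 2, the partition is not yet determined (e.g. several partitions of 4 into 2 parts exist). Let N = A − (1)·I. Computing rank(N^1) = 2, rank(N^2) = 0; the number of blocks of size ≥ j is rank(N^{j−1}) − rank(N^j), giving [2, 2]. So we have 2 block(s) of size 2 → block sizes [2, 2]

Assembling the blocks gives a Jordan form
J =
  [1, 1, 0, 0]
  [0, 1, 0, 0]
  [0, 0, 1, 1]
  [0, 0, 0, 1]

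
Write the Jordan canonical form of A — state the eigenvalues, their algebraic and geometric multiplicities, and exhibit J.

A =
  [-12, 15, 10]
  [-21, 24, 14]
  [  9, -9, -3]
J_2(3) ⊕ J_1(3)

The characteristic polynomial is
  det(x·I − A) = x^3 - 9*x^2 + 27*x - 27 = (x - 3)^3

Eigenvalues and multiplicities (the geometric multiplicity of λ is n − rank(A − λI), which equals the number of Jordan blocks for λ):
  λ = 3: algebraic multiplicity = 3, geometric multiplicity = 2

Determining the block sizes for each eigenvalue:
  λ = 3: 2 blocks summing to 3 forces exactly one block of size 2 and the rest size 1 → block sizes [2, 1]

Assembling the blocks gives a Jordan form
J =
  [3, 1, 0]
  [0, 3, 0]
  [0, 0, 3]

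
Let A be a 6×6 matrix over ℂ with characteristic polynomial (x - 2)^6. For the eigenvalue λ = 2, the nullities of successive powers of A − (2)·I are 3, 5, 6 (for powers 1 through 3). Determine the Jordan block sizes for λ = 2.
Block sizes for λ = 2: [3, 2, 1]

From the dimensions of kernels of powers, the number of Jordan blocks of size at least j is d_j − d_{j−1} where d_j = dim ker(N^j) (with d_0 = 0). Computing the differences gives [3, 2, 1].
The number of blocks of size exactly k is (#blocks of size ≥ k) − (#blocks of size ≥ k + 1), so the partition is: 1 block(s) of size 1, 1 block(s) of size 2, 1 block(s) of size 3.
In nonincreasing order the block sizes are [3, 2, 1].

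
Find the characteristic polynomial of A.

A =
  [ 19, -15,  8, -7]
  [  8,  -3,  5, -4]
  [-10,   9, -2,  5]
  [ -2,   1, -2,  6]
x^4 - 20*x^3 + 150*x^2 - 500*x + 625

Expanding det(x·I − A) (e.g. by cofactor expansion or by noting that A is similar to its Jordan form J, which has the same characteristic polynomial as A) gives
  χ_A(x) = x^4 - 20*x^3 + 150*x^2 - 500*x + 625
which factors as (x - 5)^4. The eigenvalues (with algebraic multiplicities) are λ = 5 with multiplicity 4.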